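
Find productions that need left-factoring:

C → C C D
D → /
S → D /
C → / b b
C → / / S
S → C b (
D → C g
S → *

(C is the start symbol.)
Left-factoring is needed when two productions for the same non-terminal
share a common prefix on the right-hand side.

Productions for C:
  C → C C D
  C → / b b
  C → / / S
Productions for D:
  D → /
  D → C g
Productions for S:
  S → D /
  S → C b (
  S → *

Found common prefix '/' in productions for C

Answer: Yes, C has productions with common prefix '/'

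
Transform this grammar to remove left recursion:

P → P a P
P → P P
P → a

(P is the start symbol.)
P is directly left-recursive. The standard transformation for
  A → A α₁ | ... | A α_m | β₁ | ... | β_n
is
  A  → β₁ A' | ... | β_n A'
  A' → α₁ A' | ... | α_m A' | ε

P → a becomes P → a P'
P → P a P becomes P' → a P P'
P → P P becomes P' → P P'
Add P' → ε

Resulting grammar:
P → a P'
P' → a P P'
P' → P P'
P' → ε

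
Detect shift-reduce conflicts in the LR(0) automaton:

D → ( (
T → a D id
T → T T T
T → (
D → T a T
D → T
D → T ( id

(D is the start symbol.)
Yes — I1: [T → ( .] vs [D → ( . (]; I3: [D → T .] vs [D → T . ( id]; I7: [T → ( .] vs [D → T ( . id]; I10: [D → T .] vs [D → T . ( id]; I12: [T → T T T .] vs [T → . (]

Augment with D' → D and build the canonical LR(0) collection (I0 = CLOSURE({[D' → . D]}), then GOTO on every symbol after a dot until no new states appear). It has 15 states:
  I0: { [D → . ( (], [D → . T ( id], [D → . T a T], [D → . T], [D' → . D], [T → . (], [T → . T T T], [T → . a D id] }  — shift
  I1: { [D → ( . (], [T → ( .] }  — shift, reduce
  I2: { [D' → D .] }  — accept
  I3: { [D → T . ( id], [D → T . a T], [D → T .], [T → . (], [T → . T T T], [T → . a D id], [T → T . T T] }  — shift, reduce
  I4: { [D → . ( (], [D → . T ( id], [D → . T a T], [D → . T], [T → . (], [T → . T T T], [T → . a D id], [T → a . D id] }  — shift
  I5: { [T → a D . id] }  — shift
  I6: { [T → a D id .] }  — reduce
  I7: { [D → T ( . id], [T → ( .] }  — shift, reduce
  I8: { [T → . (], [T → . T T T], [T → . a D id], [T → T . T T], [T → T T . T] }  — shift
  I9: { [D → . ( (], [D → . T ( id], [D → . T a T], [D → . T], [D → T a . T], [T → . (], [T → . T T T], [T → . a D id], [T → a . D id] }  — shift
  I10: { [D → T . ( id], [D → T . a T], [D → T .], [D → T a T .], [T → . (], [T → . T T T], [T → . a D id], [T → T . T T] }  — shift, 2 reduces
  I11: { [T → ( .] }  — reduce
  I12: { [T → . (], [T → . T T T], [T → . a D id], [T → T . T T], [T → T T . T], [T → T T T .] }  — shift, reduce
  I13: { [D → T ( id .] }  — reduce
  I14: { [D → ( ( .] }  — reduce

I1 contains reduce item [T → ( .] and shift item [D → ( . (] — shift-reduce conflict.
I3 contains reduce item [D → T .] and shift items [D → T . ( id], [D → T . a T], [T → . (], [T → . a D id] — shift-reduce conflict.
I7 contains reduce item [T → ( .] and shift item [D → T ( . id] — shift-reduce conflict.
I10 contains reduce items [D → T .], [D → T a T .] and shift items [D → T . ( id], [D → T . a T], [T → . (], [T → . a D id] — shift-reduce conflict.
I12 contains reduce item [T → T T T .] and shift items [T → . (], [T → . a D id] — shift-reduce conflict.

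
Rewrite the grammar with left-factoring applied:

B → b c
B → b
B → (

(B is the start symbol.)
Left-factoring transforms A → αβ₁ | αβ₂ into A → αA' and A' → β₁ | β₂
(α is the longest common prefix among the alternatives). Repeat until
no nonterminal has two alternatives with a common prefix.

Round 1: B has alternatives sharing prefix 'b'. Introduce B': B → b B'
  Add: B' → c
  Add: B' → ε

No remaining common prefixes — done.

Resulting grammar:
B → b B'
B' → c
B' → ε
B → (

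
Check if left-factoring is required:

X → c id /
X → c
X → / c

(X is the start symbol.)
Yes, X has productions with common prefix 'c'

Left-factoring is needed when two productions for the same non-terminal
share a common prefix on the right-hand side.

Productions for X:
  X → c id /
  X → c
  X → / c

Found common prefix 'c' in productions for X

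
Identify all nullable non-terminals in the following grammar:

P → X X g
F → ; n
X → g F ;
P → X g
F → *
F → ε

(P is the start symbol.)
A non-terminal is nullable if it can derive ε (the empty string): either it has an ε-production, or it has a production whose right-hand side consists entirely of nullable non-terminals.

ε-productions: F → ε
So F is immediately nullable.
No further non-terminal can be added: every production for the remaining non-terminals contains a terminal or a non-nullable non-terminal.
Nullable = { 'F' }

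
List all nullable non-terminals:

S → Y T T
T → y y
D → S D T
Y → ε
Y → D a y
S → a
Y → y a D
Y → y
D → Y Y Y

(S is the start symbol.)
{ 'D', 'Y' }

A non-terminal is nullable if it can derive ε (the empty string): either it has an ε-production, or it has a production whose right-hand side consists entirely of nullable non-terminals.

ε-productions: Y → ε
So Y is immediately nullable.
D → Y Y Y: every symbol on the right is nullable, so D is nullable too.
No further non-terminal can be added: every production for the remaining non-terminals contains a terminal or a non-nullable non-terminal.
Nullable = { 'D', 'Y' }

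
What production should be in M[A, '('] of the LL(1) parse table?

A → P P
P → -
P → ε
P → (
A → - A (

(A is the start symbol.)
A → P P

To find M[A, '('], we find productions for A where '(' is in the predict set (PREDICT(N → α) = (FIRST(α) \ {ε}) ∪ (FOLLOW(N) if α ⇒* ε)).

Relevant sets:
  FIRST(P) = { '(', '-', ε }
  FOLLOW(A) = { $, '(' }

A → P P: PREDICT = { $, '(', '-' }
  '(' is in predict set, so this production goes in M[A, '(']
A → - A (: PREDICT = { '-' }

M[A, '('] = A → P P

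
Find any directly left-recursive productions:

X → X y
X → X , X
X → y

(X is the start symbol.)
Direct left recursion occurs when N → N α for some non-terminal N (the right-hand side begins with the left-hand side itself).

X → X y: LEFT RECURSIVE (starts with X)
X → X , X: LEFT RECURSIVE (starts with X)
X → y: starts with y

The grammar has direct left recursion on: X.

Answer: Yes, X is left-recursive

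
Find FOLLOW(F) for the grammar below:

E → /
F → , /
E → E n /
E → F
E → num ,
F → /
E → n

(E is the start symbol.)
{ $, 'n' }

To compute FOLLOW(F), find every occurrence of F on a right-hand side N → α F β: add FIRST(β) \ {ε}, and if β is empty or nullable also add FOLLOW(N). Iterate to a fixed point.

In E → F: F is at the end, add FOLLOW(E)

The FOLLOW sets referred to above (computed the same way, to a fixed point):
  FOLLOW(E) = { $, 'n' }

Taking the union: FOLLOW(F) = { $, 'n' }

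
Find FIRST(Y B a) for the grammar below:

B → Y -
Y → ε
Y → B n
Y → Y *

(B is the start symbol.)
FIRST sets of the non-terminals involved (from the grammar, by fixed-point iteration):
  FIRST(Y) = { '*', '-', ε }
  FIRST(B) = { '*', '-' }

To compute FIRST(Y B a), process the symbols left to right:
Symbol Y is a non-terminal. Add FIRST(Y) \ {ε} = { '*', '-' }
Y is nullable (ε ∈ FIRST(Y)), continue to the next symbol.
Symbol B is a non-terminal. Add FIRST(B) \ {ε} = { '*', '-' }
B is not nullable (ε ∉ FIRST(B)), so stop here.
FIRST(Y B a) = { '*', '-' }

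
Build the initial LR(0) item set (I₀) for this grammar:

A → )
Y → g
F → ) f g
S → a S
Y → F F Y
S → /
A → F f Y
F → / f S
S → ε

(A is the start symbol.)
First, augment the grammar with A' → A
I₀ = CLOSURE({ [A' → . A] }):
  [A' → . A] has the dot before A: add [A → . )], [A → . F f Y]
  [A → . F f Y] has the dot before F: add [F → . ) f g], [F → . / f S]
No further items can be added.

I₀ = { [A → . )], [A → . F f Y], [A' → . A], [F → . ) f g], [F → . / f S] }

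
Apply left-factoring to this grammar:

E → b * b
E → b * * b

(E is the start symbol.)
Left-factoring transforms A → αβ₁ | αβ₂ into A → αA' and A' → β₁ | β₂
(α is the longest common prefix among the alternatives). Repeat until
no nonterminal has two alternatives with a common prefix.

Round 1: E has alternatives sharing prefix 'b *'. Introduce E': E → b * E'
  Add: E' → b
  Add: E' → * b

No remaining common prefixes — done.

Resulting grammar:
E → b * E'
E' → b
E' → * b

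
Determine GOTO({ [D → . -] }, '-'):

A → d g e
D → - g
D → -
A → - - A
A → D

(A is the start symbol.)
{ [D → - .] }

GOTO(I, '-') = CLOSURE({ [A → αX.β] : [A → α.Xβ] ∈ I, X = '-' })

Items with dot before '-', with the dot advanced:
  [D → . -] → [D → - .]
Closure adds nothing (no advanced item has the dot before a non-terminal).

GOTO = { [D → - .] }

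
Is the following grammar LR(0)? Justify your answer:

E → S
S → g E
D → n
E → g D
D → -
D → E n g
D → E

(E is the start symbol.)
Augment with E' → E and build the canonical LR(0) collection (I0 = CLOSURE({[E' → . E]}), then GOTO on every symbol after a dot until no new states appear). It has 10 states:
  I0: { [E → . S], [E → . g D], [E' → . E], [S → . g E] }  — shift
  I1: { [E' → E .] }  — accept
  I2: { [E → S .] }  — reduce
  I3: { [D → . -], [D → . E n g], [D → . E], [D → . n], [E → . S], [E → . g D], [E → g . D], [S → . g E], [S → g . E] }  — shift
  I4: { [D → - .] }  — reduce
  I5: { [E → g D .] }  — reduce
  I6: { [D → E . n g], [D → E .], [S → g E .] }  — shift, 2 reduces
  I7: { [D → n .] }  — reduce
  I8: { [D → E n . g] }  — shift
  I9: { [D → E n g .] }  — reduce

Conflict in state I6:
  Shift-reduce conflict between [D → E .] and [D → E . n g]
So the grammar is NOT LR(0).

Answer: No. Shift-reduce conflict between [D → E .] and [D → E . n g]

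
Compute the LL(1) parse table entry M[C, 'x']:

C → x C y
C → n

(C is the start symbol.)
C → x C y

To find M[C, 'x'], we find productions for C where 'x' is in the predict set (PREDICT(N → α) = (FIRST(α) \ {ε}) ∪ (FOLLOW(N) if α ⇒* ε)).

C → x C y: PREDICT = { 'x' }
  'x' is in predict set, so this production goes in M[C, 'x']
C → n: PREDICT = { 'n' }

M[C, 'x'] = C → x C y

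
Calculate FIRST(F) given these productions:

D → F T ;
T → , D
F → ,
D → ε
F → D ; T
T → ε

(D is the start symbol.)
FIRST sets of the other non-terminals involved (by the same procedure, iterated to a fixed point):
  FIRST(D) = { ',', ';', ε }

From F → ,:
  - ',' is a terminal: add ',' and stop
From F → D ; T:
  - D is a non-terminal: add FIRST(D) \ {ε} = { ',', ';' }
    D is nullable, so continue to the next symbol
  - ';' is a terminal: add ';' and stop

Collecting: FIRST(F) = { ',', ';' }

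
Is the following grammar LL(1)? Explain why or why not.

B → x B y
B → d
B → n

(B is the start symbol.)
For B:
  PREDICT(B → x B y) = { 'x' }
  PREDICT(B → d) = { 'd' }
  PREDICT(B → n) = { 'n' }

All predict sets are disjoint. The grammar IS LL(1).

Answer: Yes, the grammar is LL(1).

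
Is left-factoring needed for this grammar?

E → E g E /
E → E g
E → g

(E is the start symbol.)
Yes, E has productions with common prefix 'E g'

Left-factoring is needed when two productions for the same non-terminal
share a common prefix on the right-hand side.

Productions for E:
  E → E g E /
  E → E g
  E → g

Found common prefix 'E g' in productions for E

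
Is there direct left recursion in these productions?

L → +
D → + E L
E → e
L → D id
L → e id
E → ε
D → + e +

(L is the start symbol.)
Direct left recursion occurs when N → N α for some non-terminal N (the right-hand side begins with the left-hand side itself).

L → +: starts with '+'
D → + E L: starts with '+'
E → e: starts with e
L → D id: starts with D
L → e id: starts with e
E → ε: starts with ε
D → + e +: starts with '+'

No direct left recursion found.

Answer: No direct left recursion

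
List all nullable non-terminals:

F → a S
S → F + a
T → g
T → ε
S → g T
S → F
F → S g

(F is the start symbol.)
{ 'T' }

A non-terminal is nullable if it can derive ε (the empty string): either it has an ε-production, or it has a production whose right-hand side consists entirely of nullable non-terminals.

ε-productions: T → ε
So T is immediately nullable.
No further non-terminal can be added: every production for the remaining non-terminals contains a terminal or a non-nullable non-terminal.
Nullable = { 'T' }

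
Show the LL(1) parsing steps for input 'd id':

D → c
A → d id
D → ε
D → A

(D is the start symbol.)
Stack is shown with the top on the left.

Stack   Input   Action
----------------------
D $     d id $  output D → A
A $     d id $  output A → d id
d id $  d id $  match 'd'
id $    id $    match 'id'
$       $       accept

The string is accepted.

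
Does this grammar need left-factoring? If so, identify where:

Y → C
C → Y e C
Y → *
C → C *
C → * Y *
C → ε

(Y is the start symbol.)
Left-factoring is needed when two productions for the same non-terminal
share a common prefix on the right-hand side.

Productions for Y:
  Y → C
  Y → *
Productions for C:
  C → Y e C
  C → C *
  C → * Y *
  C → ε

No common prefixes found.

Answer: No, left-factoring is not needed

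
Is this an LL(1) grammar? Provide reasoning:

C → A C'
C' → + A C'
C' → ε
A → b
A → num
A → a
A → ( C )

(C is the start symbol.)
Relevant sets:
  FOLLOW(C') = { $, ')' }

For C':
  PREDICT(C' → '+' A C') = { '+' }
  PREDICT(C' → ε) = { $, ')' }
For A:
  PREDICT(A → b) = { 'b' }
  PREDICT(A → num) = { 'num' }
  PREDICT(A → a) = { 'a' }
  PREDICT(A → '(' C ')') = { '(' }
C has a single production, so nothing to check there.

All predict sets are disjoint. The grammar IS LL(1).

Answer: Yes, the grammar is LL(1).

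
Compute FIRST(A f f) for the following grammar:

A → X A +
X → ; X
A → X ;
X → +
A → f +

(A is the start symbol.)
{ '+', ';', 'f' }

FIRST sets of the non-terminals involved (from the grammar, by fixed-point iteration):
  FIRST(A) = { '+', ';', 'f' }

To compute FIRST(A f f), process the symbols left to right:
Symbol A is a non-terminal. Add FIRST(A) \ {ε} = { '+', ';', 'f' }
A is not nullable (ε ∉ FIRST(A)), so stop here.
FIRST(A f f) = { '+', ';', 'f' }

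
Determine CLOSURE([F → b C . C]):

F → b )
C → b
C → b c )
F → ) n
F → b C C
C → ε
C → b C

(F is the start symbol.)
Start with: [F → b C . C]
  [F → b C . C] has the dot before C: add [C → . b], [C → . b c )], [C → .], [C → . b C]
No further items can be added.

CLOSURE = { [C → . b C], [C → . b c )], [C → . b], [C → .], [F → b C . C] }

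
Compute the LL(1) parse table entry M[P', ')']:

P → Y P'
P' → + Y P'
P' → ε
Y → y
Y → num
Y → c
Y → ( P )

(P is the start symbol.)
To find M[P', ')'], we find productions for P' where ')' is in the predict set (PREDICT(N → α) = (FIRST(α) \ {ε}) ∪ (FOLLOW(N) if α ⇒* ε)).

Relevant sets:
  FOLLOW(P') = { $, ')' }

P' → + Y P': PREDICT = { '+' }
P' → ε: PREDICT = { $, ')' }
  ')' is in predict set, so this production goes in M[P', ')']

M[P', ')'] = P' → ε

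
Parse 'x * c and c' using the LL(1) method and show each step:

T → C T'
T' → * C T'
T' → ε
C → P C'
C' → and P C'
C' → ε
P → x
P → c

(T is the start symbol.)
Stack is shown with the top on the left.

Stack          Input          Action
------------------------------------
T $            x * c and c $  output T → C T'
C T' $         x * c and c $  output C → P C'
P C' T' $      x * c and c $  output P → x
x C' T' $      x * c and c $  match 'x'
C' T' $        * c and c $    output C' → ε
T' $           * c and c $    output T' → * C T'
* C T' $       * c and c $    match '*'
C T' $         c and c $      output C → P C'
P C' T' $      c and c $      output P → c
c C' T' $      c and c $      match 'c'
C' T' $        and c $        output C' → and P C'
and P C' T' $  and c $        match 'and'
P C' T' $      c $            output P → c
c C' T' $      c $            match 'c'
C' T' $        $              output C' → ε
T' $           $              output T' → ε
$              $              accept

The string is accepted.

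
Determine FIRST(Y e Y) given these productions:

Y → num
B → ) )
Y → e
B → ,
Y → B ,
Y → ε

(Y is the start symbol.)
FIRST sets of the non-terminals involved (from the grammar, by fixed-point iteration):
  FIRST(Y) = { ')', ',', 'e', 'num', ε }

To compute FIRST(Y e Y), process the symbols left to right:
Symbol Y is a non-terminal. Add FIRST(Y) \ {ε} = { ')', ',', 'e', 'num' }
Y is nullable (ε ∈ FIRST(Y)), continue to the next symbol.
Symbol e is a terminal. Add 'e' and stop.
FIRST(Y e Y) = { ')', ',', 'e', 'num' }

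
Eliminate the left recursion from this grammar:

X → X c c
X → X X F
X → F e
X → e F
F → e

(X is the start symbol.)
X is directly left-recursive. The standard transformation for
  A → A α₁ | ... | A α_m | β₁ | ... | β_n
is
  A  → β₁ A' | ... | β_n A'
  A' → α₁ A' | ... | α_m A' | ε

X → F e becomes X → F e X'
X → e F becomes X → e F X'
X → X c c becomes X' → c c X'
X → X X F becomes X' → X F X'
Add X' → ε

Productions for other non-terminals are unchanged:
  F → e

Resulting grammar:
X → F e X'
X → e F X'
X' → c c X'
X' → X F X'
X' → ε
F → e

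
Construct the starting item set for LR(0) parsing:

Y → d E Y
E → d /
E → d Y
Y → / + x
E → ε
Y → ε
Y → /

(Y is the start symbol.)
{ [Y → . / + x], [Y → . /], [Y → . d E Y], [Y → .], [Y' → . Y] }

First, augment the grammar with Y' → Y
I₀ = CLOSURE({ [Y' → . Y] }):
  [Y' → . Y] has the dot before Y: add [Y → . d E Y], [Y → . / + x], [Y → .], [Y → . /]
No further items can be added.

I₀ = { [Y → . / + x], [Y → . /], [Y → . d E Y], [Y → .], [Y' → . Y] }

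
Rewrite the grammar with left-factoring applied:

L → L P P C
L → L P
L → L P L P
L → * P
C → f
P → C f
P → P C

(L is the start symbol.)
L → L P L'
L' → P C
L' → ε
L' → L P
L → * P
C → f
P → C f
P → P C

Left-factoring transforms A → αβ₁ | αβ₂ into A → αA' and A' → β₁ | β₂
(α is the longest common prefix among the alternatives). Repeat until
no nonterminal has two alternatives with a common prefix.

Round 1: L has alternatives sharing prefix 'L P'. Introduce L': L → L P L'
  Add: L' → P C
  Add: L' → ε
  Add: L' → L P

No remaining common prefixes — done.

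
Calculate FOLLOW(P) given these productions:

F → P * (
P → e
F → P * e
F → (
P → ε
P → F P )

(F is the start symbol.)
{ ')', '*' }

In F → P * (: P is followed by '*' '(', add FIRST('*' '(') \ {ε} = { '*' }
In F → P * e: P is followed by '*' e, add FIRST('*' e) \ {ε} = { '*' }
In P → F P ): P is followed by ')', add FIRST(')') \ {ε} = { ')' }

Taking the union: FOLLOW(P) = { ')', '*' }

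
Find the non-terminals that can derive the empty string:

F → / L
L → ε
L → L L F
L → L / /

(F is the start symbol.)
ε-productions: L → ε
So L is immediately nullable.
No further non-terminal can be added: every production for the remaining non-terminals contains a terminal or a non-nullable non-terminal.
Nullable = { 'L' }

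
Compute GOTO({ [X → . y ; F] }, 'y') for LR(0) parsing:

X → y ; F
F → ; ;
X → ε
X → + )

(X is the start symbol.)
GOTO(I, 'y') = CLOSURE({ [A → αX.β] : [A → α.Xβ] ∈ I, X = 'y' })

Items with dot before 'y', with the dot advanced:
  [X → . y ; F] → [X → y . ; F]
Closure adds nothing (no advanced item has the dot before a non-terminal).

GOTO = { [X → y . ; F] }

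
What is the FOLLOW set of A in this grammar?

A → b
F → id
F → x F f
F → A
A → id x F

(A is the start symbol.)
To compute FOLLOW(A), find every occurrence of A on a right-hand side N → α A β: add FIRST(β) \ {ε}, and if β is empty or nullable also add FOLLOW(N). Iterate to a fixed point.

A is the start symbol, so $ ∈ FOLLOW(A).
In F → A: A is at the end, add FOLLOW(F)

The FOLLOW sets referred to above (computed the same way, to a fixed point):
  FOLLOW(F) = { $, 'f' }

Taking the union: FOLLOW(A) = { $, 'f' }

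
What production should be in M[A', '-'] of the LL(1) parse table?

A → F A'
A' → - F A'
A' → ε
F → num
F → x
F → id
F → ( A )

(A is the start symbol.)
A' → - F A'

To find M[A', '-'], we find productions for A' where '-' is in the predict set (PREDICT(N → α) = (FIRST(α) \ {ε}) ∪ (FOLLOW(N) if α ⇒* ε)).

Relevant sets:
  FOLLOW(A') = { $, ')' }

A' → - F A': PREDICT = { '-' }
  '-' is in predict set, so this production goes in M[A', '-']
A' → ε: PREDICT = { $, ')' }

M[A', '-'] = A' → - F A'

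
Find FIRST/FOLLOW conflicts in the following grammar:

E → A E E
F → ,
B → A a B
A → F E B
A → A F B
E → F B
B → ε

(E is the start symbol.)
Yes. B → A a B with FOLLOW(B) on { ',' }

Nullable non-terminals: B.
FIRST sets used below: FIRST(A) = { ',' }

B: nullable alternative(s) B → ε; FOLLOW(B) = { $, ',', 'a' }
  B → A a B: FIRST \ {ε} = { ',' } — overlaps FOLLOW(B) on { ',' }: CONFLICT
  B → ε: FIRST \ {ε} = { } — this is the only nullable alternative, skip

A, E, F have no nullable alternative, so no FIRST/FOLLOW check is needed there.

So the grammar has 1 FIRST/FOLLOW conflict (marked CONFLICT above).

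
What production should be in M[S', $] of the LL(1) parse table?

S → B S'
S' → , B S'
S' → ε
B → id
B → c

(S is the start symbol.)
To find M[S', $], we find productions for S' where $ is in the predict set (PREDICT(N → α) = (FIRST(α) \ {ε}) ∪ (FOLLOW(N) if α ⇒* ε)).

Relevant sets:
  FOLLOW(S') = { $ }

S' → , B S': PREDICT = { ',' }
S' → ε: PREDICT = { $ }
  $ is in predict set, so this production goes in M[S', $]

M[S', $] = S' → ε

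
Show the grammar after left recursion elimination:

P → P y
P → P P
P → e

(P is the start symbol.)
P → e P'
P' → y P'
P' → P P'
P' → ε

P is directly left-recursive. The standard transformation for
  A → A α₁ | ... | A α_m | β₁ | ... | β_n
is
  A  → β₁ A' | ... | β_n A'
  A' → α₁ A' | ... | α_m A' | ε

P → e becomes P → e P'
P → P y becomes P' → y P'
P → P P becomes P' → P P'
Add P' → ε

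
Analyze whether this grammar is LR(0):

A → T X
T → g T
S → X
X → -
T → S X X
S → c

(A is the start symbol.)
Yes, the grammar is LR(0)

A grammar is LR(0) if no state in the canonical LR(0) collection has:
  - both a shift item (dot before a terminal) and a complete item (shift-reduce conflict), or
  - two or more complete items (reduce-reduce conflict; the accept item [A' → A .] counts as a complete item here).

Augment with A' → A and build the canonical LR(0) collection (I0 = CLOSURE({[A' → . A]}), then GOTO on every symbol after a dot until no new states appear). It has 12 states:
  I0: { [A → . T X], [A' → . A], [S → . X], [S → . c], [T → . S X X], [T → . g T], [X → . -] }  — shift
  I1: { [X → - .] }  — reduce
  I2: { [A' → A .] }  — accept
  I3: { [T → S . X X], [X → . -] }  — shift
  I4: { [A → T . X], [X → . -] }  — shift
  I5: { [S → X .] }  — reduce
  I6: { [S → c .] }  — reduce
  I7: { [S → . X], [S → . c], [T → . S X X], [T → . g T], [T → g . T], [X → . -] }  — shift
  I8: { [T → g T .] }  — reduce
  I9: { [A → T X .] }  — reduce
  I10: { [T → S X . X], [X → . -] }  — shift
  I11: { [T → S X X .] }  — reduce

Every state is either a pure shift/goto state or contains exactly one complete item and nothing to shift — no conflicts. The grammar is LR(0).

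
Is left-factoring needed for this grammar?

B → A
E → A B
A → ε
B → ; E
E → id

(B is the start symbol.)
No, left-factoring is not needed

Left-factoring is needed when two productions for the same non-terminal
share a common prefix on the right-hand side.

Productions for B:
  B → A
  B → ; E
Productions for E:
  E → A B
  E → id

No common prefixes found.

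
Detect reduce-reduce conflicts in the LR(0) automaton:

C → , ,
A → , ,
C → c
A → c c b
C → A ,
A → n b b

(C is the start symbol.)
Yes — I11: [A → , , .] vs [C → , , .]

A reduce-reduce conflict occurs when an LR(0) state has two complete items [A → α .] and [B → β .] — both call for a reduction, and with no lookahead the parser cannot choose between them.

Augment with C' → C and build the canonical LR(0) collection (I0 = CLOSURE({[C' → . C]}), then GOTO on every symbol after a dot until no new states appear). It has 12 states:
  I0: { [A → . , ,], [A → . c c b], [A → . n b b], [C → . , ,], [C → . A ,], [C → . c], [C' → . C] }  — shift
  I1: { [A → , . ,], [C → , . ,] }  — shift
  I2: { [C → A . ,] }  — shift
  I3: { [C' → C .] }  — accept
  I4: { [A → c . c b], [C → c .] }  — shift, reduce
  I5: { [A → n . b b] }  — shift
  I6: { [A → n b . b] }  — shift
  I7: { [A → n b b .] }  — reduce
  I8: { [A → c c . b] }  — shift
  I9: { [A → c c b .] }  — reduce
  I10: { [C → A , .] }  — reduce
  I11: { [A → , , .], [C → , , .] }  — 2 reduces

I11 contains complete items [A → , , .], [C → , , .] — reduce-reduce conflict.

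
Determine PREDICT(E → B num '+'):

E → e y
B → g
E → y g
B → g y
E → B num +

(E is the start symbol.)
{ 'g' }

PREDICT(E → B num '+') = (FIRST(RHS) \ {ε}) ∪ (FOLLOW(E) if ε ∈ FIRST(RHS), i.e. RHS ⇒* ε)
FIRST(B) = { 'g' }
FIRST(B num '+') = { 'g' }
ε ∉ FIRST(B num '+'), so FOLLOW(E) is not added.
PREDICT(E → B num '+') = { 'g' }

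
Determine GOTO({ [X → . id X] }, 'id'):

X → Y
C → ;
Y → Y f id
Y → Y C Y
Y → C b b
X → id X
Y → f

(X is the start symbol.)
GOTO(I, 'id') = CLOSURE({ [A → αX.β] : [A → α.Xβ] ∈ I, X = 'id' })

Items with dot before 'id', with the dot advanced:
  [X → . id X] → [X → id . X]
Closure of the advanced items:
  [X → id . X] has the dot before X: add [X → . Y], [X → . id X]
  [X → . Y] has the dot before Y: add [Y → . Y f id], [Y → . Y C Y], [Y → . C b b], [Y → . f]
  [Y → . C b b] has the dot before C: add [C → . ;]

GOTO = { [C → . ;], [X → . Y], [X → . id X], [X → id . X], [Y → . C b b], [Y → . Y C Y], [Y → . Y f id], [Y → . f] }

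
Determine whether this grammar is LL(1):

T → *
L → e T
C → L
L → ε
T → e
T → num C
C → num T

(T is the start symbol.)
A grammar is LL(1) if for each non-terminal N with multiple productions, the predict sets of those productions are pairwise disjoint, where PREDICT(N → α) = (FIRST(α) \ {ε}) ∪ (FOLLOW(N) if α ⇒* ε).

Relevant sets:
  FIRST(L) = { 'e', ε }
  FOLLOW(L) = { $ }
  FOLLOW(C) = { $ }

For T:
  PREDICT(T → '*') = { '*' }
  PREDICT(T → e) = { 'e' }
  PREDICT(T → num C) = { 'num' }
For L:
  PREDICT(L → e T) = { 'e' }
  PREDICT(L → ε) = { $ }
For C:
  PREDICT(C → L) = { $, 'e' }
  PREDICT(C → num T) = { 'num' }

All predict sets are disjoint. The grammar IS LL(1).

Answer: Yes, the grammar is LL(1).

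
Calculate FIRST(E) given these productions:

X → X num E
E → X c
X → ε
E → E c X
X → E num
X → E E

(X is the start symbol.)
FIRST sets of the other non-terminals involved (by the same procedure, iterated to a fixed point):
  FIRST(X) = { 'c', 'num', ε }

From E → X c:
  - X is a non-terminal: add FIRST(X) \ {ε} = { 'c', 'num' }
    X is nullable, so continue to the next symbol
  - c is a terminal: add 'c' and stop
From E → E c X:
  - E is the symbol being defined: contributes nothing new
    E is not nullable, so stop

Collecting: FIRST(E) = { 'c', 'num' }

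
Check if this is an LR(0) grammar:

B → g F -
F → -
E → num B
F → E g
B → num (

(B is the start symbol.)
Yes, the grammar is LR(0)

A grammar is LR(0) if no state in the canonical LR(0) collection has:
  - both a shift item (dot before a terminal) and a complete item (shift-reduce conflict), or
  - two or more complete items (reduce-reduce conflict; the accept item [B' → B .] counts as a complete item here).

Augment with B' → B and build the canonical LR(0) collection (I0 = CLOSURE({[B' → . B]}), then GOTO on every symbol after a dot until no new states appear). It has 12 states:
  I0: { [B → . g F -], [B → . num (], [B' → . B] }  — shift
  I1: { [B' → B .] }  — accept
  I2: { [B → g . F -], [E → . num B], [F → . -], [F → . E g] }  — shift
  I3: { [B → num . (] }  — shift
  I4: { [B → num ( .] }  — reduce
  I5: { [F → - .] }  — reduce
  I6: { [F → E . g] }  — shift
  I7: { [B → g F . -] }  — shift
  I8: { [B → . g F -], [B → . num (], [E → num . B] }  — shift
  I9: { [E → num B .] }  — reduce
  I10: { [B → g F - .] }  — reduce
  I11: { [F → E g .] }  — reduce

Every state is either a pure shift/goto state or contains exactly one complete item and nothing to shift — no conflicts. The grammar is LR(0).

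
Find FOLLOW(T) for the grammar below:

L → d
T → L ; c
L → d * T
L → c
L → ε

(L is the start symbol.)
{ $, ';' }

To compute FOLLOW(T), find every occurrence of T on a right-hand side N → α T β: add FIRST(β) \ {ε}, and if β is empty or nullable also add FOLLOW(N). Iterate to a fixed point.

In L → d * T: T is at the end, add FOLLOW(L)

The FOLLOW sets referred to above (computed the same way, to a fixed point):
  FOLLOW(L) = { $, ';' }

Taking the union: FOLLOW(T) = { $, ';' }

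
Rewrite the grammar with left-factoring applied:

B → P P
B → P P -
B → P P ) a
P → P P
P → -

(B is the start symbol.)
B → P P B'
B' → ε
B' → -
B' → ) a
P → P P
P → -

Left-factoring transforms A → αβ₁ | αβ₂ into A → αA' and A' → β₁ | β₂
(α is the longest common prefix among the alternatives). Repeat until
no nonterminal has two alternatives with a common prefix.

Round 1: B has alternatives sharing prefix 'P P'. Introduce B': B → P P B'
  Add: B' → ε
  Add: B' → -
  Add: B' → ) a

No remaining common prefixes — done.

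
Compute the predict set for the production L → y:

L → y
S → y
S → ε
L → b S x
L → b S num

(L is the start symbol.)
{ 'y' }

PREDICT(L → y) = (FIRST(RHS) \ {ε}) ∪ (FOLLOW(L) if ε ∈ FIRST(RHS), i.e. RHS ⇒* ε)
FIRST(y) = { 'y' }
ε ∉ FIRST(y), so FOLLOW(L) is not added.
PREDICT(L → y) = { 'y' }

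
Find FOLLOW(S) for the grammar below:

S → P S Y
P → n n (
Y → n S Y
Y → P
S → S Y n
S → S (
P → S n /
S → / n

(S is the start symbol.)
{ $, '(', '/', 'n' }

S is the start symbol, so $ ∈ FOLLOW(S).
In S → P S Y: S is followed by Y, add FIRST(Y) \ {ε} = { '/', 'n' }
In Y → n S Y: S is followed by Y, add FIRST(Y) \ {ε} = { '/', 'n' }
In S → S Y n: S is followed by Y n, add FIRST(Y n) \ {ε} = { '/', 'n' }
In S → S (: S is followed by '(', add FIRST('(') \ {ε} = { '(' }
In P → S n /: S is followed by n '/', add FIRST(n '/') \ {ε} = { 'n' }

Taking the union: FOLLOW(S) = { $, '(', '/', 'n' }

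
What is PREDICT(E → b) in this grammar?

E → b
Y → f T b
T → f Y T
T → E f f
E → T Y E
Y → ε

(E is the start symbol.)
PREDICT(E → b) = (FIRST(RHS) \ {ε}) ∪ (FOLLOW(E) if ε ∈ FIRST(RHS), i.e. RHS ⇒* ε)
FIRST(b) = { 'b' }
ε ∉ FIRST(b), so FOLLOW(E) is not added.
PREDICT(E → b) = { 'b' }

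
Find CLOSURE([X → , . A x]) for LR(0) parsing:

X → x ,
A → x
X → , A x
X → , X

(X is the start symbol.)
Start with: [X → , . A x]
  [X → , . A x] has the dot before A: add [A → . x]
No further items can be added.

CLOSURE = { [A → . x], [X → , . A x] }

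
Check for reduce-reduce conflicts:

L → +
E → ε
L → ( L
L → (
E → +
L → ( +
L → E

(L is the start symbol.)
Yes — I1: [E → .] vs [L → ( .]; I2: [E → + .] vs [L → + .]; I5: [E → + .] vs [L → ( + .]

Augment with L' → L and build the canonical LR(0) collection (I0 = CLOSURE({[L' → . L]}), then GOTO on every symbol after a dot until no new states appear). It has 7 states:
  I0: { [E → . +], [E → .], [L → . ( +], [L → . ( L], [L → . (], [L → . +], [L → . E], [L' → . L] }  — shift, reduce
  I1: { [E → . +], [E → .], [L → ( . +], [L → ( . L], [L → ( .], [L → . ( +], [L → . ( L], [L → . (], [L → . +], [L → . E] }  — shift, 2 reduces
  I2: { [E → + .], [L → + .] }  — 2 reduces
  I3: { [L → E .] }  — reduce
  I4: { [L' → L .] }  — accept
  I5: { [E → + .], [L → ( + .], [L → + .] }  — 3 reduces
  I6: { [L → ( L .] }  — reduce

I1 contains complete items [E → .], [L → ( .] — reduce-reduce conflict.
I2 contains complete items [E → + .], [L → + .] — reduce-reduce conflict.
I5 contains complete items [E → + .], [L → ( + .], [L → + .] — reduce-reduce conflict.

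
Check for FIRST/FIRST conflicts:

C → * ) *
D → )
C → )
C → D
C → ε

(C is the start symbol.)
Yes. C → ')' / C → D on { ')' }

A FIRST/FIRST conflict occurs when two productions N → α and N → β for the same non-terminal have FIRST(α) ∩ FIRST(β) ≠ ∅ (with ε ∈ FIRST of a nullable right-hand side, so two nullable alternatives also conflict).

FIRST sets of the non-terminals at (or reachable through a nullable prefix from) the front of some alternative:
  FIRST(D) = { ')' }

Productions for C:
  C → * ) *: FIRST = { '*' }
  C → ): FIRST = { ')' }
  C → D: FIRST = { ')' }
  C → ε: FIRST = { ε }
D has only one production, so no FIRST/FIRST conflict is possible there.

Conflict for C: C → ) and C → D
  Overlap: { ')' }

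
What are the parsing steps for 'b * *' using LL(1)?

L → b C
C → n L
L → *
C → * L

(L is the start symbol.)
Stack is shown with the top on the left.

Stack  Input    Action
----------------------
L $    b * * $  output L → b C
b C $  b * * $  match 'b'
C $    * * $    output C → * L
* L $  * * $    match '*'
L $    * $      output L → *
* $    * $      match '*'
$      $        accept

The string is accepted.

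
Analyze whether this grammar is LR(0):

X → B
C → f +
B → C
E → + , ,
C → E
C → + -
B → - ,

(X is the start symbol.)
Yes, the grammar is LR(0)

Augment with X' → X and build the canonical LR(0) collection (I0 = CLOSURE({[X' → . X]}), then GOTO on every symbol after a dot until no new states appear). It has 13 states:
  I0: { [B → . - ,], [B → . C], [C → . + -], [C → . E], [C → . f +], [E → . + , ,], [X → . B], [X' → . X] }  — shift
  I1: { [C → + . -], [E → + . , ,] }  — shift
  I2: { [B → - . ,] }  — shift
  I3: { [X → B .] }  — reduce
  I4: { [B → C .] }  — reduce
  I5: { [C → E .] }  — reduce
  I6: { [X' → X .] }  — accept
  I7: { [C → f . +] }  — shift
  I8: { [C → f + .] }  — reduce
  I9: { [B → - , .] }  — reduce
  I10: { [E → + , . ,] }  — shift
  I11: { [C → + - .] }  — reduce
  I12: { [E → + , , .] }  — reduce

Every state is either a pure shift/goto state or contains exactly one complete item and nothing to shift — no conflicts. The grammar is LR(0).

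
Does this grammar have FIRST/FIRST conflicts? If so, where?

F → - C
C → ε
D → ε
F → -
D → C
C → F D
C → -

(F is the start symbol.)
Yes. F → '-' C / F → '-' on { '-' }; C → F D / C → '-' on { '-' }; D → ε / D → C on { ε }

FIRST sets of the non-terminals at (or reachable through a nullable prefix from) the front of some alternative:
  FIRST(F) = { '-' }
  FIRST(C) = { '-', ε }

Productions for F:
  F → - C: FIRST = { '-' }
  F → -: FIRST = { '-' }
Productions for C:
  C → ε: FIRST = { ε }
  C → F D: FIRST = { '-' }
  C → -: FIRST = { '-' }
Productions for D:
  D → ε: FIRST = { ε }
  D → C: FIRST = { '-', ε }

Conflict for F: F → - C and F → -
  Overlap: { '-' }
Conflict for C: C → F D and C → -
  Overlap: { '-' }
Conflict for D: D → ε and D → C
  Overlap: { ε }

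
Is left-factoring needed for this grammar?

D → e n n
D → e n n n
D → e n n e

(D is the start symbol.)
Left-factoring is needed when two productions for the same non-terminal
share a common prefix on the right-hand side.

Productions for D:
  D → e n n
  D → e n n n
  D → e n n e

Found common prefix 'e n n' in productions for D

Answer: Yes, D has productions with common prefix 'e n n'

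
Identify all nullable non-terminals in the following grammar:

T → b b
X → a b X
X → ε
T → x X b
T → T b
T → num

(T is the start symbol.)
{ 'X' }

A non-terminal is nullable if it can derive ε (the empty string): either it has an ε-production, or it has a production whose right-hand side consists entirely of nullable non-terminals.

ε-productions: X → ε
So X is immediately nullable.
No further non-terminal can be added: every production for the remaining non-terminals contains a terminal or a non-nullable non-terminal.
Nullable = { 'X' }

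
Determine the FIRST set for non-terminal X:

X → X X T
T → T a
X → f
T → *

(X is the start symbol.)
{ 'f' }

To compute FIRST(X), examine every production with X on the left-hand side, reading each right-hand side left to right until a non-nullable symbol is reached.

From X → X X T:
  - X is the symbol being defined: contributes nothing new
    X is not nullable, so stop
From X → f:
  - f is a terminal: add 'f' and stop

Collecting: FIRST(X) = { 'f' }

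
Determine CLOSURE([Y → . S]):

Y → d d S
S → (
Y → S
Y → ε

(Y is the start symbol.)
{ [S → . (], [Y → . S] }

To compute CLOSURE, for each item [A → α.Bβ] where B is a non-terminal, add [B → .γ] for all productions B → γ; repeat for the newly added items until nothing changes.

Start with: [Y → . S]
  [Y → . S] has the dot before S: add [S → . (]
No further items can be added.

CLOSURE = { [S → . (], [Y → . S] }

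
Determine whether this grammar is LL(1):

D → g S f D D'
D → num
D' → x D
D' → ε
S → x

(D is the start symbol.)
No. Predict set conflict for D': { 'x' }

A grammar is LL(1) if for each non-terminal N with multiple productions, the predict sets of those productions are pairwise disjoint, where PREDICT(N → α) = (FIRST(α) \ {ε}) ∪ (FOLLOW(N) if α ⇒* ε).

Relevant sets:
  FOLLOW(D') = { $, 'x' }

For D:
  PREDICT(D → g S f D D') = { 'g' }
  PREDICT(D → num) = { 'num' }
For D':
  PREDICT(D' → x D) = { 'x' }
  PREDICT(D' → ε) = { $, 'x' }
S has a single production, so nothing to check there.

Conflict found: Predict set conflict for D': { 'x' }
The grammar is NOT LL(1).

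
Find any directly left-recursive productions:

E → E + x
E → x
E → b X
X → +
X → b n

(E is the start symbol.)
Yes, E is left-recursive

E → E + x: LEFT RECURSIVE (starts with E)
E → x: starts with x
E → b X: starts with b
X → +: starts with '+'
X → b n: starts with b

The grammar has direct left recursion on: E.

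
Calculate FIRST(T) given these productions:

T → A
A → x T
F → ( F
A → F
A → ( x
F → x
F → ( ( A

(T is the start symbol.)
{ '(', 'x' }

FIRST sets of the other non-terminals involved (by the same procedure, iterated to a fixed point):
  FIRST(A) = { '(', 'x' }

From T → A:
  - A is a non-terminal: add FIRST(A) \ {ε} = { '(', 'x' }
    A is not nullable, so stop

Collecting: FIRST(T) = { '(', 'x' }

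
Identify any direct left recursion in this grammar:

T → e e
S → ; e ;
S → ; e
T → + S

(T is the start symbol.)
Direct left recursion occurs when N → N α for some non-terminal N (the right-hand side begins with the left-hand side itself).

T → e e: starts with e
S → ; e ;: starts with ';'
S → ; e: starts with ';'
T → + S: starts with '+'

No direct left recursion found.

Answer: No direct left recursion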